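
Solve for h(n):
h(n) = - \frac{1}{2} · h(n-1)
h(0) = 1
Pure geometric recurrence with ratio - \frac{1}{2}.
By induction h(n) = h(0) · (- \frac{1}{2})^n = \left(- \frac{1}{2}\right)^{n}.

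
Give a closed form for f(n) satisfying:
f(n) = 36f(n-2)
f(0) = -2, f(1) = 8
Characteristic equation: x² - 36 = 0, which factors as (x - (6))(x - (-6)) = 0.
Roots r₁ = 6, r₂ = -6 (distinct).
General solution: f(n) = A·(6)^n + B·(-6)^n.
From f(0) = -2: A + B = -2.
From f(1) = 8: 6A - 6B = 8.
Solving: A = - \frac{1}{3}, B = - \frac{5}{3}.
So f(n) = - \frac{5 \left(-6\right)^{n}}{3} - \frac{6^{n}}{3}.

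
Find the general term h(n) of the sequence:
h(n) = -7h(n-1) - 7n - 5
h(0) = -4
First-order linear with linear forcing.
Homogeneous solution: h_h(n) = A·(-7)^n.
Try particular h_p(n) = pn + q. Substituting:
  pn + q = -7(p(n-1) + q) - 7n - 5.
Matching the n-coefficient: p = -7p - 7 ⇒ p = - \frac{7}{8}.
Matching constants: q = 7p - 7q - 5 ⇒ q = - \frac{89}{64}.
General: h(n) = A·(-7)^n - \frac{7 n}{8} - \frac{89}{64}.
Apply h(0) = -4: A - \frac{89}{64} = -4 ⇒ A = - \frac{167}{64}.
So h(n) = - \frac{167 \left(-7\right)^{n}}{64} - \frac{7 n}{8} - \frac{89}{64}.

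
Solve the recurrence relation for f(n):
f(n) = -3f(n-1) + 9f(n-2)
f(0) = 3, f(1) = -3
Characteristic equation: x² + 3x - 9 = 0.
Discriminant Δ = (-3)² + 4·(9) = 45.
Roots r₁,₂ = (-3 ± √45)/2, so r₁ = - \frac{3}{2} + \frac{3 \sqrt{5}}{2}, r₂ = - \frac{3 \sqrt{5}}{2} - \frac{3}{2}.
General solution: f(n) = A·r₁^n + B·r₂^n.
From the initial conditions, A + B = 3 and r₁A + r₂B = -3.
Since r₁ - r₂ = √45: A = (-3 - (3)r₂)/√45 = \frac{\sqrt{5}}{10} + \frac{3}{2}, and B = 3 - A = \frac{3}{2} - \frac{\sqrt{5}}{10}.
So f(n) = \left(\frac{\sqrt{5}}{10} + \frac{3}{2}\right)\left(- \frac{3}{2} + \frac{3 \sqrt{5}}{2}\right)^n + \left(\frac{3}{2} - \frac{\sqrt{5}}{10}\right)\left(- \frac{3 \sqrt{5}}{2} - \frac{3}{2}\right)^n.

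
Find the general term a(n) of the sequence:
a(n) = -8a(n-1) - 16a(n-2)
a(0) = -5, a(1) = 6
Characteristic equation: x² + 8x + 16 = 0, which is (x - (-4))².
Repeated root r = -4.
General solution: a(n) = (A + Bn)·(-4)^n.
From a(0) = -5: A = -5.
From a(1) = 6: (A + B)·(-4) = 6 ⇒ B = \frac{7}{2}.
So a(n) = \left(\frac{7 n}{2} - 5\right) \cdot (-4)^n.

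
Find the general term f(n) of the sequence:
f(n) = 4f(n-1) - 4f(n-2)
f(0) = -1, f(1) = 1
Characteristic equation: x² - 4x + 4 = 0, which is (x - (2))².
Repeated root r = 2.
General solution: f(n) = (A + Bn)·(2)^n.
From f(0) = -1: A = -1.
From f(1) = 1: (A + B)·(2) = 1 ⇒ B = \frac{3}{2}.
So f(n) = \left(\frac{3 n}{2} - 1\right) \cdot (2)^n.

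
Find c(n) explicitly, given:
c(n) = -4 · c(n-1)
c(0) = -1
Pure geometric recurrence with ratio -4.
By induction c(n) = c(0) · (-4)^n = - \left(-4\right)^{n}.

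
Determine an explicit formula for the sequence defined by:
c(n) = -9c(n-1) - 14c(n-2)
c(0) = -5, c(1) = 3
Characteristic equation: x² + 9x + 14 = 0, which factors as (x - (-7))(x - (-2)) = 0.
Roots r₁ = -7, r₂ = -2 (distinct).
General solution: c(n) = A·(-7)^n + B·(-2)^n.
From c(0) = -5: A + B = -5.
From c(1) = 3: -7A - 2B = 3.
Solving: A = \frac{7}{5}, B = - \frac{32}{5}.
So c(n) = - \frac{32 \left(-2\right)^{n}}{5} + \frac{7 \left(-7\right)^{n}}{5}.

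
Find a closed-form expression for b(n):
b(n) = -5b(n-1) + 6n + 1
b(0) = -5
First-order linear with linear forcing.
Homogeneous solution: b_h(n) = A·(-5)^n.
Try particular b_p(n) = pn + q. Substituting:
  pn + q = -5(p(n-1) + q) + 6n + 1.
Matching the n-coefficient: p = -5p + 6 ⇒ p = 1.
Matching constants: q = 5p - 5q + 1 ⇒ q = 1.
General: b(n) = A·(-5)^n + n + 1.
Apply b(0) = -5: A + 1 = -5 ⇒ A = -6.
So b(n) = - 6 \left(-5\right)^{n} + n + 1.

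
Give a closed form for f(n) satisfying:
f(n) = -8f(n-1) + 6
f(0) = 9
First-order linear non-homogeneous.
Homogeneous solution: f_h(n) = A·(-8)^n.
Try constant particular solution f_p = K: K = -8K + 6 ⇒ K = \frac{2}{3}.
General: f(n) = A·(-8)^n + \frac{2}{3}.
Apply f(0) = 9: A + \frac{2}{3} = 9 ⇒ A = \frac{25}{3}.
So f(n) = \frac{25 \left(-8\right)^{n}}{3} + \frac{2}{3}.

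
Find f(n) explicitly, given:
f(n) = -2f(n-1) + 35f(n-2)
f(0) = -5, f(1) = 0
Characteristic equation: x² + 2x - 35 = 0, which factors as (x - (5))(x - (-7)) = 0.
Roots r₁ = 5, r₂ = -7 (distinct).
General solution: f(n) = A·(5)^n + B·(-7)^n.
From f(0) = -5: A + B = -5.
From f(1) = 0: 5A - 7B = 0.
Solving: A = - \frac{35}{12}, B = - \frac{25}{12}.
So f(n) = - \frac{25 \left(-7\right)^{n}}{12} - \frac{35 \cdot 5^{n}}{12}.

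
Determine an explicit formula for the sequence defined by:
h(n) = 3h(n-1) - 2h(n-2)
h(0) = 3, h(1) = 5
Characteristic equation: x² - 3x + 2 = 0, which factors as (x - (2))(x - (1)) = 0.
Roots r₁ = 2, r₂ = 1 (distinct).
General solution: h(n) = A·(2)^n + B·(1)^n.
From h(0) = 3: A + B = 3.
From h(1) = 5: 2A + B = 5.
Solving: A = 2, B = 1.
So h(n) = 2 \cdot 2^{n} + 1.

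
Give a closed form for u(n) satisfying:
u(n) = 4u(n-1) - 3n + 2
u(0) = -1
First-order linear with linear forcing.
Homogeneous solution: u_h(n) = A·(4)^n.
Try particular u_p(n) = pn + q. Substituting:
  pn + q = 4(p(n-1) + q) - 3n + 2.
Matching the n-coefficient: p = 4p - 3 ⇒ p = 1.
Matching constants: q = -4p + 4q + 2 ⇒ q = \frac{2}{3}.
General: u(n) = A·(4)^n + n + \frac{2}{3}.
Apply u(0) = -1: A + \frac{2}{3} = -1 ⇒ A = - \frac{5}{3}.
So u(n) = - \frac{5 \cdot 4^{n}}{3} + n + \frac{2}{3}.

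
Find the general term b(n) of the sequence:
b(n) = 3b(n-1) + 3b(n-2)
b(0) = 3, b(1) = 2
Characteristic equation: x² - 3x - 3 = 0.
Discriminant Δ = (3)² + 4·(3) = 21.
Roots r₁,₂ = (3 ± √21)/2, so r₁ = \frac{3}{2} + \frac{\sqrt{21}}{2}, r₂ = \frac{3}{2} - \frac{\sqrt{21}}{2}.
General solution: b(n) = A·r₁^n + B·r₂^n.
From the initial conditions, A + B = 3 and r₁A + r₂B = 2.
Since r₁ - r₂ = √21: A = (2 - (3)r₂)/√21 = \frac{3}{2} - \frac{5 \sqrt{21}}{42}, and B = 3 - A = \frac{5 \sqrt{21}}{42} + \frac{3}{2}.
So b(n) = \left(\frac{3}{2} - \frac{5 \sqrt{21}}{42}\right)\left(\frac{3}{2} + \frac{\sqrt{21}}{2}\right)^n + \left(\frac{5 \sqrt{21}}{42} + \frac{3}{2}\right)\left(\frac{3}{2} - \frac{\sqrt{21}}{2}\right)^n.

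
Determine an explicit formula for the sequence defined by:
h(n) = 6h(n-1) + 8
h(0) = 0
First-order linear non-homogeneous.
Homogeneous solution: h_h(n) = A·(6)^n.
Try constant particular solution h_p = K: K = 6K + 8 ⇒ K = - \frac{8}{5}.
General: h(n) = A·(6)^n - \frac{8}{5}.
Apply h(0) = 0: A - \frac{8}{5} = 0 ⇒ A = \frac{8}{5}.
So h(n) = \frac{8 \cdot 6^{n}}{5} - \frac{8}{5}.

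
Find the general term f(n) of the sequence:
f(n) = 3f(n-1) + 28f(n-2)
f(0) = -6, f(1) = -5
Characteristic equation: x² - 3x - 28 = 0, which factors as (x - (7))(x - (-4)) = 0.
Roots r₁ = 7, r₂ = -4 (distinct).
General solution: f(n) = A·(7)^n + B·(-4)^n.
From f(0) = -6: A + B = -6.
From f(1) = -5: 7A - 4B = -5.
Solving: A = - \frac{29}{11}, B = - \frac{37}{11}.
So f(n) = - \frac{37 \left(-4\right)^{n}}{11} - \frac{29 \cdot 7^{n}}{11}.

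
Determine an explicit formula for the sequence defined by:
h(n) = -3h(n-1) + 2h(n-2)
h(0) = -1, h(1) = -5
Characteristic equation: x² + 3x - 2 = 0.
Discriminant Δ = (-3)² + 4·(2) = 17.
Roots r₁,₂ = (-3 ± √17)/2, so r₁ = - \frac{3}{2} + \frac{\sqrt{17}}{2}, r₂ = - \frac{\sqrt{17}}{2} - \frac{3}{2}.
General solution: h(n) = A·r₁^n + B·r₂^n.
From the initial conditions, A + B = -1 and r₁A + r₂B = -5.
Since r₁ - r₂ = √17: A = (-5 - (-1)r₂)/√17 = - \frac{13 \sqrt{17}}{34} - \frac{1}{2}, and B = -1 - A = - \frac{1}{2} + \frac{13 \sqrt{17}}{34}.
So h(n) = \left(- \frac{13 \sqrt{17}}{34} - \frac{1}{2}\right)\left(- \frac{3}{2} + \frac{\sqrt{17}}{2}\right)^n + \left(- \frac{1}{2} + \frac{13 \sqrt{17}}{34}\right)\left(- \frac{\sqrt{17}}{2} - \frac{3}{2}\right)^n.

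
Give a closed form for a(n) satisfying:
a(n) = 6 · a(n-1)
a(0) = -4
Pure geometric recurrence with ratio 6.
By induction a(n) = a(0) · (6)^n = - 4 \cdot 6^{n}.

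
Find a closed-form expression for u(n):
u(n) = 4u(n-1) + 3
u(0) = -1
First-order linear non-homogeneous.
Homogeneous solution: u_h(n) = A·(4)^n.
Try constant particular solution u_p = K: K = 4K + 3 ⇒ K = -1.
General: u(n) = A·(4)^n - 1.
Apply u(0) = -1: A - 1 = -1 ⇒ A = 0.
So u(n) = -1.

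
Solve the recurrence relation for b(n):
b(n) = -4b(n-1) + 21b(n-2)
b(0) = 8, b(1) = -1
Characteristic equation: x² + 4x - 21 = 0, which factors as (x - (3))(x - (-7)) = 0.
Roots r₁ = 3, r₂ = -7 (distinct).
General solution: b(n) = A·(3)^n + B·(-7)^n.
From b(0) = 8: A + B = 8.
From b(1) = -1: 3A - 7B = -1.
Solving: A = \frac{11}{2}, B = \frac{5}{2}.
So b(n) = \frac{5 \left(-7\right)^{n}}{2} + \frac{11 \cdot 3^{n}}{2}.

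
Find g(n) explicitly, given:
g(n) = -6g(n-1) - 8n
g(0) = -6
First-order linear with linear forcing.
Homogeneous solution: g_h(n) = A·(-6)^n.
Try particular g_p(n) = pn + q. Substituting:
  pn + q = -6(p(n-1) + q) - 8n.
Matching the n-coefficient: p = -6p - 8 ⇒ p = - \frac{8}{7}.
Matching constants: q = 6p - 6q ⇒ q = - \frac{48}{49}.
General: g(n) = A·(-6)^n - \frac{8 n}{7} - \frac{48}{49}.
Apply g(0) = -6: A - \frac{48}{49} = -6 ⇒ A = - \frac{246}{49}.
So g(n) = - \frac{246 \left(-6\right)^{n}}{49} - \frac{8 n}{7} - \frac{48}{49}.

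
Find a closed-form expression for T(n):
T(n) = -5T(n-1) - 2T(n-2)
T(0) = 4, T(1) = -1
Characteristic equation: x² + 5x + 2 = 0.
Discriminant Δ = (-5)² + 4·(-2) = 17.
Roots r₁,₂ = (-5 ± √17)/2, so r₁ = - \frac{5}{2} + \frac{\sqrt{17}}{2}, r₂ = - \frac{5}{2} - \frac{\sqrt{17}}{2}.
General solution: T(n) = A·r₁^n + B·r₂^n.
From the initial conditions, A + B = 4 and r₁A + r₂B = -1.
Since r₁ - r₂ = √17: A = (-1 - (4)r₂)/√17 = 2 + \frac{9 \sqrt{17}}{17}, and B = 4 - A = 2 - \frac{9 \sqrt{17}}{17}.
So T(n) = \left(2 + \frac{9 \sqrt{17}}{17}\right)\left(- \frac{5}{2} + \frac{\sqrt{17}}{2}\right)^n + \left(2 - \frac{9 \sqrt{17}}{17}\right)\left(- \frac{5}{2} - \frac{\sqrt{17}}{2}\right)^n.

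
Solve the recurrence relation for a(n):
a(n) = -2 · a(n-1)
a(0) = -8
Pure geometric recurrence with ratio -2.
By induction a(n) = a(0) · (-2)^n = - 8 \left(-2\right)^{n}.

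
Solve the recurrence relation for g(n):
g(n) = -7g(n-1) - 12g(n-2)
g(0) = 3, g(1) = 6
Characteristic equation: x² + 7x + 12 = 0, which factors as (x - (-4))(x - (-3)) = 0.
Roots r₁ = -4, r₂ = -3 (distinct).
General solution: g(n) = A·(-4)^n + B·(-3)^n.
From g(0) = 3: A + B = 3.
From g(1) = 6: -4A - 3B = 6.
Solving: A = -15, B = 18.
So g(n) = 18 \left(-3\right)^{n} - 15 \left(-4\right)^{n}.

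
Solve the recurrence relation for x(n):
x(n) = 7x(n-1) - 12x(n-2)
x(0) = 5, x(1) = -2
Characteristic equation: x² - 7x + 12 = 0, which factors as (x - (3))(x - (4)) = 0.
Roots r₁ = 3, r₂ = 4 (distinct).
General solution: x(n) = A·(3)^n + B·(4)^n.
From x(0) = 5: A + B = 5.
From x(1) = -2: 3A + 4B = -2.
Solving: A = 22, B = -17.
So x(n) = 22 \cdot 3^{n} - 17 \cdot 4^{n}.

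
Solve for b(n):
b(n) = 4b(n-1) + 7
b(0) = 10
First-order linear non-homogeneous.
Homogeneous solution: b_h(n) = A·(4)^n.
Try constant particular solution b_p = K: K = 4K + 7 ⇒ K = - \frac{7}{3}.
General: b(n) = A·(4)^n - \frac{7}{3}.
Apply b(0) = 10: A - \frac{7}{3} = 10 ⇒ A = \frac{37}{3}.
So b(n) = \frac{37 \cdot 4^{n}}{3} - \frac{7}{3}.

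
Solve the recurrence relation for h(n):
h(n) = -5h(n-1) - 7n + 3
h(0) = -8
First-order linear with linear forcing.
Homogeneous solution: h_h(n) = A·(-5)^n.
Try particular h_p(n) = pn + q. Substituting:
  pn + q = -5(p(n-1) + q) - 7n + 3.
Matching the n-coefficient: p = -5p - 7 ⇒ p = - \frac{7}{6}.
Matching constants: q = 5p - 5q + 3 ⇒ q = - \frac{17}{36}.
General: h(n) = A·(-5)^n - \frac{7 n}{6} - \frac{17}{36}.
Apply h(0) = -8: A - \frac{17}{36} = -8 ⇒ A = - \frac{271}{36}.
So h(n) = - \frac{271 \left(-5\right)^{n}}{36} - \frac{7 n}{6} - \frac{17}{36}.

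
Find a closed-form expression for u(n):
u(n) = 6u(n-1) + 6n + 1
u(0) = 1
First-order linear with linear forcing.
Homogeneous solution: u_h(n) = A·(6)^n.
Try particular u_p(n) = pn + q. Substituting:
  pn + q = 6(p(n-1) + q) + 6n + 1.
Matching the n-coefficient: p = 6p + 6 ⇒ p = - \frac{6}{5}.
Matching constants: q = -6p + 6q + 1 ⇒ q = - \frac{41}{25}.
General: u(n) = A·(6)^n - \frac{6 n}{5} - \frac{41}{25}.
Apply u(0) = 1: A - \frac{41}{25} = 1 ⇒ A = \frac{66}{25}.
So u(n) = \frac{66 \cdot 6^{n}}{25} - \frac{6 n}{5} - \frac{41}{25}.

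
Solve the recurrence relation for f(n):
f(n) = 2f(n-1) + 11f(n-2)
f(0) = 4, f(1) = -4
Characteristic equation: x² - 2x - 11 = 0.
Discriminant Δ = (2)² + 4·(11) = 48.
Roots r₁,₂ = (2 ± √48)/2, so r₁ = 1 + 2 \sqrt{3}, r₂ = 1 - 2 \sqrt{3}.
General solution: f(n) = A·r₁^n + B·r₂^n.
From the initial conditions, A + B = 4 and r₁A + r₂B = -4.
Since r₁ - r₂ = √48: A = (-4 - (4)r₂)/√48 = 2 - \frac{2 \sqrt{3}}{3}, and B = 4 - A = \frac{2 \sqrt{3}}{3} + 2.
So f(n) = \left(2 - \frac{2 \sqrt{3}}{3}\right)\left(1 + 2 \sqrt{3}\right)^n + \left(\frac{2 \sqrt{3}}{3} + 2\right)\left(1 - 2 \sqrt{3}\right)^n.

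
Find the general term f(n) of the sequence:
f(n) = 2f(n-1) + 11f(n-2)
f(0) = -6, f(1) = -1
Characteristic equation: x² - 2x - 11 = 0.
Discriminant Δ = (2)² + 4·(11) = 48.
Roots r₁,₂ = (2 ± √48)/2, so r₁ = 1 + 2 \sqrt{3}, r₂ = 1 - 2 \sqrt{3}.
General solution: f(n) = A·r₁^n + B·r₂^n.
From the initial conditions, A + B = -6 and r₁A + r₂B = -1.
Since r₁ - r₂ = √48: A = (-1 - (-6)r₂)/√48 = -3 + \frac{5 \sqrt{3}}{12}, and B = -6 - A = -3 - \frac{5 \sqrt{3}}{12}.
So f(n) = \left(-3 + \frac{5 \sqrt{3}}{12}\right)\left(1 + 2 \sqrt{3}\right)^n + \left(-3 - \frac{5 \sqrt{3}}{12}\right)\left(1 - 2 \sqrt{3}\right)^n.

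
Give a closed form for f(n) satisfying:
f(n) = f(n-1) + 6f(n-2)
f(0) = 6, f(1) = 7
Characteristic equation: x² - x - 6 = 0, which factors as (x - (3))(x - (-2)) = 0.
Roots r₁ = 3, r₂ = -2 (distinct).
General solution: f(n) = A·(3)^n + B·(-2)^n.
From f(0) = 6: A + B = 6.
From f(1) = 7: 3A - 2B = 7.
Solving: A = \frac{19}{5}, B = \frac{11}{5}.
So f(n) = \frac{11 \left(-2\right)^{n}}{5} + \frac{19 \cdot 3^{n}}{5}.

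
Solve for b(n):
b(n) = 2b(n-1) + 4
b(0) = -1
First-order linear non-homogeneous.
Homogeneous solution: b_h(n) = A·(2)^n.
Try constant particular solution b_p = K: K = 2K + 4 ⇒ K = -4.
General: b(n) = A·(2)^n - 4.
Apply b(0) = -1: A - 4 = -1 ⇒ A = 3.
So b(n) = 3 \cdot 2^{n} - 4.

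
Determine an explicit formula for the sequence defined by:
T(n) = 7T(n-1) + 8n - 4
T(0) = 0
First-order linear with linear forcing.
Homogeneous solution: T_h(n) = A·(7)^n.
Try particular T_p(n) = pn + q. Substituting:
  pn + q = 7(p(n-1) + q) + 8n - 4.
Matching the n-coefficient: p = 7p + 8 ⇒ p = - \frac{4}{3}.
Matching constants: q = -7p + 7q - 4 ⇒ q = - \frac{8}{9}.
General: T(n) = A·(7)^n - \frac{4 n}{3} - \frac{8}{9}.
Apply T(0) = 0: A - \frac{8}{9} = 0 ⇒ A = \frac{8}{9}.
So T(n) = \frac{8 \cdot 7^{n}}{9} - \frac{4 n}{3} - \frac{8}{9}.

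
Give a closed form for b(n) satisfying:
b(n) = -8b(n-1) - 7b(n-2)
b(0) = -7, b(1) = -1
Characteristic equation: x² + 8x + 7 = 0, which factors as (x - (-1))(x - (-7)) = 0.
Roots r₁ = -1, r₂ = -7 (distinct).
General solution: b(n) = A·(-1)^n + B·(-7)^n.
From b(0) = -7: A + B = -7.
From b(1) = -1: -A - 7B = -1.
Solving: A = - \frac{25}{3}, B = \frac{4}{3}.
So b(n) = - \frac{25 \left(-1\right)^{n}}{3} + \frac{4 \left(-7\right)^{n}}{3}.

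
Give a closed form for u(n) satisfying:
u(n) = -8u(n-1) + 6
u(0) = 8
First-order linear non-homogeneous.
Homogeneous solution: u_h(n) = A·(-8)^n.
Try constant particular solution u_p = K: K = -8K + 6 ⇒ K = \frac{2}{3}.
General: u(n) = A·(-8)^n + \frac{2}{3}.
Apply u(0) = 8: A + \frac{2}{3} = 8 ⇒ A = \frac{22}{3}.
So u(n) = \frac{22 \left(-8\right)^{n}}{3} + \frac{2}{3}.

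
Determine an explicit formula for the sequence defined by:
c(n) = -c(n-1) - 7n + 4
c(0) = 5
First-order linear with linear forcing.
Homogeneous solution: c_h(n) = A·(-1)^n.
Try particular c_p(n) = pn + q. Substituting:
  pn + q = -(p(n-1) + q) - 7n + 4.
Matching the n-coefficient: p = -p - 7 ⇒ p = - \frac{7}{2}.
Matching constants: q = p - q + 4 ⇒ q = \frac{1}{4}.
General: c(n) = A·(-1)^n - \frac{7 n}{2} + \frac{1}{4}.
Apply c(0) = 5: A + \frac{1}{4} = 5 ⇒ A = \frac{19}{4}.
So c(n) = \frac{19 \left(-1\right)^{n}}{4} - \frac{7 n}{2} + \frac{1}{4}.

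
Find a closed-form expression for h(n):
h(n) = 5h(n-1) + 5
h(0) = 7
First-order linear non-homogeneous.
Homogeneous solution: h_h(n) = A·(5)^n.
Try constant particular solution h_p = K: K = 5K + 5 ⇒ K = - \frac{5}{4}.
General: h(n) = A·(5)^n - \frac{5}{4}.
Apply h(0) = 7: A - \frac{5}{4} = 7 ⇒ A = \frac{33}{4}.
So h(n) = \frac{33 \cdot 5^{n}}{4} - \frac{5}{4}.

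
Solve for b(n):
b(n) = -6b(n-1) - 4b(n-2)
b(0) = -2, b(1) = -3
Characteristic equation: x² + 6x + 4 = 0.
Discriminant Δ = (-6)² + 4·(-4) = 20.
Roots r₁,₂ = (-6 ± √20)/2, so r₁ = -3 + \sqrt{5}, r₂ = -3 - \sqrt{5}.
General solution: b(n) = A·r₁^n + B·r₂^n.
From the initial conditions, A + B = -2 and r₁A + r₂B = -3.
Since r₁ - r₂ = √20: A = (-3 - (-2)r₂)/√20 = - \frac{9 \sqrt{5}}{10} - 1, and B = -2 - A = -1 + \frac{9 \sqrt{5}}{10}.
So b(n) = \left(- \frac{9 \sqrt{5}}{10} - 1\right)\left(-3 + \sqrt{5}\right)^n + \left(-1 + \frac{9 \sqrt{5}}{10}\right)\left(-3 - \sqrt{5}\right)^n.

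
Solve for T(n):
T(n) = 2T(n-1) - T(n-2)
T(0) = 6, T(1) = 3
Characteristic equation: x² - 2x + 1 = 0, which is (x - (1))².
Repeated root r = 1.
General solution: T(n) = (A + Bn)·(1)^n.
From T(0) = 6: A = 6.
From T(1) = 3: (A + B)·(1) = 3 ⇒ B = -3.
So T(n) = \left(6 - 3 n\right) \cdot (1)^n.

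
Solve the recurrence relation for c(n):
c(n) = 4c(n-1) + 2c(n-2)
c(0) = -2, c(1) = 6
Characteristic equation: x² - 4x - 2 = 0.
Discriminant Δ = (4)² + 4·(2) = 24.
Roots r₁,₂ = (4 ± √24)/2, so r₁ = 2 + \sqrt{6}, r₂ = 2 - \sqrt{6}.
General solution: c(n) = A·r₁^n + B·r₂^n.
From the initial conditions, A + B = -2 and r₁A + r₂B = 6.
Since r₁ - r₂ = √24: A = (6 - (-2)r₂)/√24 = -1 + \frac{5 \sqrt{6}}{6}, and B = -2 - A = - \frac{5 \sqrt{6}}{6} - 1.
So c(n) = \left(-1 + \frac{5 \sqrt{6}}{6}\right)\left(2 + \sqrt{6}\right)^n + \left(- \frac{5 \sqrt{6}}{6} - 1\right)\left(2 - \sqrt{6}\right)^n.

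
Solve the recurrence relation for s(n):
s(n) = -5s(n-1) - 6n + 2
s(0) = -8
First-order linear with linear forcing.
Homogeneous solution: s_h(n) = A·(-5)^n.
Try particular s_p(n) = pn + q. Substituting:
  pn + q = -5(p(n-1) + q) - 6n + 2.
Matching the n-coefficient: p = -5p - 6 ⇒ p = -1.
Matching constants: q = 5p - 5q + 2 ⇒ q = - \frac{1}{2}.
General: s(n) = A·(-5)^n - n - \frac{1}{2}.
Apply s(0) = -8: A - \frac{1}{2} = -8 ⇒ A = - \frac{15}{2}.
So s(n) = - \frac{15 \left(-5\right)^{n}}{2} - n - \frac{1}{2}.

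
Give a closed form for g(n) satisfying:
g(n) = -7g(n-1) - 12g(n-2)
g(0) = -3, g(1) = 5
Characteristic equation: x² + 7x + 12 = 0, which factors as (x - (-3))(x - (-4)) = 0.
Roots r₁ = -3, r₂ = -4 (distinct).
General solution: g(n) = A·(-3)^n + B·(-4)^n.
From g(0) = -3: A + B = -3.
From g(1) = 5: -3A - 4B = 5.
Solving: A = -7, B = 4.
So g(n) = - 7 \left(-3\right)^{n} + 4 \left(-4\right)^{n}.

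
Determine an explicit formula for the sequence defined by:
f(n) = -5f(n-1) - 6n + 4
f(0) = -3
First-order linear with linear forcing.
Homogeneous solution: f_h(n) = A·(-5)^n.
Try particular f_p(n) = pn + q. Substituting:
  pn + q = -5(p(n-1) + q) - 6n + 4.
Matching the n-coefficient: p = -5p - 6 ⇒ p = -1.
Matching constants: q = 5p - 5q + 4 ⇒ q = - \frac{1}{6}.
General: f(n) = A·(-5)^n - n - \frac{1}{6}.
Apply f(0) = -3: A - \frac{1}{6} = -3 ⇒ A = - \frac{17}{6}.
So f(n) = - \frac{17 \left(-5\right)^{n}}{6} - n - \frac{1}{6}.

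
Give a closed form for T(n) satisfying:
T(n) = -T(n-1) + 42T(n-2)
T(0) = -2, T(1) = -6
Characteristic equation: x² + x - 42 = 0, which factors as (x - (-7))(x - (6)) = 0.
Roots r₁ = -7, r₂ = 6 (distinct).
General solution: T(n) = A·(-7)^n + B·(6)^n.
From T(0) = -2: A + B = -2.
From T(1) = -6: -7A + 6B = -6.
Solving: A = - \frac{6}{13}, B = - \frac{20}{13}.
So T(n) = - \frac{6 \left(-7\right)^{n}}{13} - \frac{20 \cdot 6^{n}}{13}.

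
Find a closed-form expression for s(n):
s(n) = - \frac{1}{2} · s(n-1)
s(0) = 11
Pure geometric recurrence with ratio - \frac{1}{2}.
By induction s(n) = s(0) · (- \frac{1}{2})^n = 11 \left(- \frac{1}{2}\right)^{n}.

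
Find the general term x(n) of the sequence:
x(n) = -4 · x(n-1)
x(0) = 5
Pure geometric recurrence with ratio -4.
By induction x(n) = x(0) · (-4)^n = 5 \left(-4\right)^{n}.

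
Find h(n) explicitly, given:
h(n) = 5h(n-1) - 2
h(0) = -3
First-order linear non-homogeneous.
Homogeneous solution: h_h(n) = A·(5)^n.
Try constant particular solution h_p = K: K = 5K - 2 ⇒ K = \frac{1}{2}.
General: h(n) = A·(5)^n + \frac{1}{2}.
Apply h(0) = -3: A + \frac{1}{2} = -3 ⇒ A = - \frac{7}{2}.
So h(n) = \frac{1}{2} - \frac{7 \cdot 5^{n}}{2}.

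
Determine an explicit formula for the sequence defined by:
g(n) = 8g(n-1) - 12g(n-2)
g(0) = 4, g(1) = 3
Characteristic equation: x² - 8x + 12 = 0, which factors as (x - (6))(x - (2)) = 0.
Roots r₁ = 6, r₂ = 2 (distinct).
General solution: g(n) = A·(6)^n + B·(2)^n.
From g(0) = 4: A + B = 4.
From g(1) = 3: 6A + 2B = 3.
Solving: A = - \frac{5}{4}, B = \frac{21}{4}.
So g(n) = \frac{21 \cdot 2^{n}}{4} - \frac{5 \cdot 6^{n}}{4}.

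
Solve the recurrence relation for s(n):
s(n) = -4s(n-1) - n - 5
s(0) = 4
First-order linear with linear forcing.
Homogeneous solution: s_h(n) = A·(-4)^n.
Try particular s_p(n) = pn + q. Substituting:
  pn + q = -4(p(n-1) + q) - n - 5.
Matching the n-coefficient: p = -4p - 1 ⇒ p = - \frac{1}{5}.
Matching constants: q = 4p - 4q - 5 ⇒ q = - \frac{29}{25}.
General: s(n) = A·(-4)^n - \frac{n}{5} - \frac{29}{25}.
Apply s(0) = 4: A - \frac{29}{25} = 4 ⇒ A = \frac{129}{25}.
So s(n) = \frac{129 \left(-4\right)^{n}}{25} - \frac{n}{5} - \frac{29}{25}.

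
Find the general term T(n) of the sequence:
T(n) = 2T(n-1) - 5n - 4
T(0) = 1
First-order linear with linear forcing.
Homogeneous solution: T_h(n) = A·(2)^n.
Try particular T_p(n) = pn + q. Substituting:
  pn + q = 2(p(n-1) + q) - 5n - 4.
Matching the n-coefficient: p = 2p - 5 ⇒ p = 5.
Matching constants: q = -2p + 2q - 4 ⇒ q = 14.
General: T(n) = A·(2)^n + 5 n + 14.
Apply T(0) = 1: A + 14 = 1 ⇒ A = -13.
So T(n) = - 13 \cdot 2^{n} + 5 n + 14.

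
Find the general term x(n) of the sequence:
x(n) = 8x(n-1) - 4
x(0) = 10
First-order linear non-homogeneous.
Homogeneous solution: x_h(n) = A·(8)^n.
Try constant particular solution x_p = K: K = 8K - 4 ⇒ K = \frac{4}{7}.
General: x(n) = A·(8)^n + \frac{4}{7}.
Apply x(0) = 10: A + \frac{4}{7} = 10 ⇒ A = \frac{66}{7}.
So x(n) = \frac{66 \cdot 8^{n}}{7} + \frac{4}{7}.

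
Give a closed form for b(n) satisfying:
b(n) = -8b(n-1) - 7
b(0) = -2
First-order linear non-homogeneous.
Homogeneous solution: b_h(n) = A·(-8)^n.
Try constant particular solution b_p = K: K = -8K - 7 ⇒ K = - \frac{7}{9}.
General: b(n) = A·(-8)^n - \frac{7}{9}.
Apply b(0) = -2: A - \frac{7}{9} = -2 ⇒ A = - \frac{11}{9}.
So b(n) = - \frac{11 \left(-8\right)^{n}}{9} - \frac{7}{9}.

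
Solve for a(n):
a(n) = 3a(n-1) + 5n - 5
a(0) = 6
First-order linear with linear forcing.
Homogeneous solution: a_h(n) = A·(3)^n.
Try particular a_p(n) = pn + q. Substituting:
  pn + q = 3(p(n-1) + q) + 5n - 5.
Matching the n-coefficient: p = 3p + 5 ⇒ p = - \frac{5}{2}.
Matching constants: q = -3p + 3q - 5 ⇒ q = - \frac{5}{4}.
General: a(n) = A·(3)^n - \frac{5 n}{2} - \frac{5}{4}.
Apply a(0) = 6: A - \frac{5}{4} = 6 ⇒ A = \frac{29}{4}.
So a(n) = \frac{29 \cdot 3^{n}}{4} - \frac{5 n}{2} - \frac{5}{4}.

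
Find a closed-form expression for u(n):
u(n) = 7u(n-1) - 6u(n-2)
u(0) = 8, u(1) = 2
Characteristic equation: x² - 7x + 6 = 0, which factors as (x - (1))(x - (6)) = 0.
Roots r₁ = 1, r₂ = 6 (distinct).
General solution: u(n) = A·(1)^n + B·(6)^n.
From u(0) = 8: A + B = 8.
From u(1) = 2: A + 6B = 2.
Solving: A = \frac{46}{5}, B = - \frac{6}{5}.
So u(n) = \frac{46}{5} - \frac{6 \cdot 6^{n}}{5}.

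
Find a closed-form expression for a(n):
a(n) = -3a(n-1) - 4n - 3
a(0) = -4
First-order linear with linear forcing.
Homogeneous solution: a_h(n) = A·(-3)^n.
Try particular a_p(n) = pn + q. Substituting:
  pn + q = -3(p(n-1) + q) - 4n - 3.
Matching the n-coefficient: p = -3p - 4 ⇒ p = -1.
Matching constants: q = 3p - 3q - 3 ⇒ q = - \frac{3}{2}.
General: a(n) = A·(-3)^n - n - \frac{3}{2}.
Apply a(0) = -4: A - \frac{3}{2} = -4 ⇒ A = - \frac{5}{2}.
So a(n) = - \frac{5 \left(-3\right)^{n}}{2} - n - \frac{3}{2}.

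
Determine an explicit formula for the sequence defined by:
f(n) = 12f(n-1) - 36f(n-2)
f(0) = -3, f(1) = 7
Characteristic equation: x² - 12x + 36 = 0, which is (x - (6))².
Repeated root r = 6.
General solution: f(n) = (A + Bn)·(6)^n.
From f(0) = -3: A = -3.
From f(1) = 7: (A + B)·(6) = 7 ⇒ B = \frac{25}{6}.
So f(n) = \left(\frac{25 n}{6} - 3\right) \cdot (6)^n.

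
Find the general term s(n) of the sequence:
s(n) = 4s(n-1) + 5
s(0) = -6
First-order linear non-homogeneous.
Homogeneous solution: s_h(n) = A·(4)^n.
Try constant particular solution s_p = K: K = 4K + 5 ⇒ K = - \frac{5}{3}.
General: s(n) = A·(4)^n - \frac{5}{3}.
Apply s(0) = -6: A - \frac{5}{3} = -6 ⇒ A = - \frac{13}{3}.
So s(n) = - \frac{13 \cdot 4^{n}}{3} - \frac{5}{3}.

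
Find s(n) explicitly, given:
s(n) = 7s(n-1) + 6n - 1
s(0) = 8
First-order linear with linear forcing.
Homogeneous solution: s_h(n) = A·(7)^n.
Try particular s_p(n) = pn + q. Substituting:
  pn + q = 7(p(n-1) + q) + 6n - 1.
Matching the n-coefficient: p = 7p + 6 ⇒ p = -1.
Matching constants: q = -7p + 7q - 1 ⇒ q = -1.
General: s(n) = A·(7)^n - n - 1.
Apply s(0) = 8: A - 1 = 8 ⇒ A = 9.
So s(n) = 9 \cdot 7^{n} - n - 1.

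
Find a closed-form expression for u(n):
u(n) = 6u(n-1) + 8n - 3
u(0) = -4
First-order linear with linear forcing.
Homogeneous solution: u_h(n) = A·(6)^n.
Try particular u_p(n) = pn + q. Substituting:
  pn + q = 6(p(n-1) + q) + 8n - 3.
Matching the n-coefficient: p = 6p + 8 ⇒ p = - \frac{8}{5}.
Matching constants: q = -6p + 6q - 3 ⇒ q = - \frac{33}{25}.
General: u(n) = A·(6)^n - \frac{8 n}{5} - \frac{33}{25}.
Apply u(0) = -4: A - \frac{33}{25} = -4 ⇒ A = - \frac{67}{25}.
So u(n) = - \frac{67 \cdot 6^{n}}{25} - \frac{8 n}{5} - \frac{33}{25}.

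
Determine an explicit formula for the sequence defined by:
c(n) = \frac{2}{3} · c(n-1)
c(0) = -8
Pure geometric recurrence with ratio \frac{2}{3}.
By induction c(n) = c(0) · (\frac{2}{3})^n = - 8 \left(\frac{2}{3}\right)^{n}.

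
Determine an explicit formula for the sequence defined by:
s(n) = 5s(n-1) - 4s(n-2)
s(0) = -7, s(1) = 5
Characteristic equation: x² - 5x + 4 = 0, which factors as (x - (4))(x - (1)) = 0.
Roots r₁ = 4, r₂ = 1 (distinct).
General solution: s(n) = A·(4)^n + B·(1)^n.
From s(0) = -7: A + B = -7.
From s(1) = 5: 4A + B = 5.
Solving: A = 4, B = -11.
So s(n) = 4 \cdot 4^{n} - 11.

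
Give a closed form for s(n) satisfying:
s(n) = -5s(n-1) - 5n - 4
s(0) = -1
First-order linear with linear forcing.
Homogeneous solution: s_h(n) = A·(-5)^n.
Try particular s_p(n) = pn + q. Substituting:
  pn + q = -5(p(n-1) + q) - 5n - 4.
Matching the n-coefficient: p = -5p - 5 ⇒ p = - \frac{5}{6}.
Matching constants: q = 5p - 5q - 4 ⇒ q = - \frac{49}{36}.
General: s(n) = A·(-5)^n - \frac{5 n}{6} - \frac{49}{36}.
Apply s(0) = -1: A - \frac{49}{36} = -1 ⇒ A = \frac{13}{36}.
So s(n) = \frac{13 \left(-5\right)^{n}}{36} - \frac{5 n}{6} - \frac{49}{36}.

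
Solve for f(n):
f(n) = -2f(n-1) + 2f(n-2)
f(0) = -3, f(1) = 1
Characteristic equation: x² + 2x - 2 = 0.
Discriminant Δ = (-2)² + 4·(2) = 12.
Roots r₁,₂ = (-2 ± √12)/2, so r₁ = -1 + \sqrt{3}, r₂ = - \sqrt{3} - 1.
General solution: f(n) = A·r₁^n + B·r₂^n.
From the initial conditions, A + B = -3 and r₁A + r₂B = 1.
Since r₁ - r₂ = √12: A = (1 - (-3)r₂)/√12 = - \frac{3}{2} - \frac{\sqrt{3}}{3}, and B = -3 - A = - \frac{3}{2} + \frac{\sqrt{3}}{3}.
So f(n) = \left(- \frac{3}{2} - \frac{\sqrt{3}}{3}\right)\left(-1 + \sqrt{3}\right)^n + \left(- \frac{3}{2} + \frac{\sqrt{3}}{3}\right)\left(- \sqrt{3} - 1\right)^n.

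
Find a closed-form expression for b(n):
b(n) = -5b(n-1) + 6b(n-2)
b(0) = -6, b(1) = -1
Characteristic equation: x² + 5x - 6 = 0, which factors as (x - (-6))(x - (1)) = 0.
Roots r₁ = -6, r₂ = 1 (distinct).
General solution: b(n) = A·(-6)^n + B·(1)^n.
From b(0) = -6: A + B = -6.
From b(1) = -1: -6A + B = -1.
Solving: A = - \frac{5}{7}, B = - \frac{37}{7}.
So b(n) = - \frac{5 \left(-6\right)^{n}}{7} - \frac{37}{7}.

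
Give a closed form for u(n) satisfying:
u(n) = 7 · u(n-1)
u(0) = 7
Pure geometric recurrence with ratio 7.
By induction u(n) = u(0) · (7)^n = 7 \cdot 7^{n}.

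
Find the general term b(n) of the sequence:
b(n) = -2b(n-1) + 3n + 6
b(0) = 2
First-order linear with linear forcing.
Homogeneous solution: b_h(n) = A·(-2)^n.
Try particular b_p(n) = pn + q. Substituting:
  pn + q = -2(p(n-1) + q) + 3n + 6.
Matching the n-coefficient: p = -2p + 3 ⇒ p = 1.
Matching constants: q = 2p - 2q + 6 ⇒ q = \frac{8}{3}.
General: b(n) = A·(-2)^n + n + \frac{8}{3}.
Apply b(0) = 2: A + \frac{8}{3} = 2 ⇒ A = - \frac{2}{3}.
So b(n) = - \frac{2 \left(-2\right)^{n}}{3} + n + \frac{8}{3}.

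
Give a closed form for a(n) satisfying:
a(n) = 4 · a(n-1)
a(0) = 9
Pure geometric recurrence with ratio 4.
By induction a(n) = a(0) · (4)^n = 9 \cdot 4^{n}.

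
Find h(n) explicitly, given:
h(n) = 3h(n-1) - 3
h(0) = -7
First-order linear non-homogeneous.
Homogeneous solution: h_h(n) = A·(3)^n.
Try constant particular solution h_p = K: K = 3K - 3 ⇒ K = \frac{3}{2}.
General: h(n) = A·(3)^n + \frac{3}{2}.
Apply h(0) = -7: A + \frac{3}{2} = -7 ⇒ A = - \frac{17}{2}.
So h(n) = \frac{3}{2} - \frac{17 \cdot 3^{n}}{2}.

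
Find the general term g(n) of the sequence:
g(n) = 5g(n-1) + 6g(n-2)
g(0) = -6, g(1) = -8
Characteristic equation: x² - 5x - 6 = 0, which factors as (x - (-1))(x - (6)) = 0.
Roots r₁ = -1, r₂ = 6 (distinct).
General solution: g(n) = A·(-1)^n + B·(6)^n.
From g(0) = -6: A + B = -6.
From g(1) = -8: -A + 6B = -8.
Solving: A = -4, B = -2.
So g(n) = - 4 \left(-1\right)^{n} - 2 \cdot 6^{n}.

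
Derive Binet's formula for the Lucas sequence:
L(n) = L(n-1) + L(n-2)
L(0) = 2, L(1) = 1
This is the Lucas sequence.
Characteristic equation: x² - x - 1 = 0; roots r₁ = \frac{1}{2} + \frac{\sqrt{5}}{2}, r₂ = \frac{1}{2} - \frac{\sqrt{5}}{2}.
General: L(n) = A·r₁^n + B·r₂^n. Solving with L(0)=2, L(1)=1 gives A = 1, B = 1.
So L(n) = 2^{- n} \left(\left(1 - \sqrt{5}\right)^{n} + \left(1 + \sqrt{5}\right)^{n}\right).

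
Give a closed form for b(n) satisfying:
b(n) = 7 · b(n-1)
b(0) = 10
Pure geometric recurrence with ratio 7.
By induction b(n) = b(0) · (7)^n = 10 \cdot 7^{n}.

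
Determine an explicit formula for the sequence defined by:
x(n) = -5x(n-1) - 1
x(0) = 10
First-order linear non-homogeneous.
Homogeneous solution: x_h(n) = A·(-5)^n.
Try constant particular solution x_p = K: K = -5K - 1 ⇒ K = - \frac{1}{6}.
General: x(n) = A·(-5)^n - \frac{1}{6}.
Apply x(0) = 10: A - \frac{1}{6} = 10 ⇒ A = \frac{61}{6}.
So x(n) = \frac{61 \left(-5\right)^{n}}{6} - \frac{1}{6}.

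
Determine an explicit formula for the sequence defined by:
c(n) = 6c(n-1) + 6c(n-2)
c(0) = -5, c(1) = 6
Characteristic equation: x² - 6x - 6 = 0.
Discriminant Δ = (6)² + 4·(6) = 60.
Roots r₁,₂ = (6 ± √60)/2, so r₁ = 3 + \sqrt{15}, r₂ = 3 - \sqrt{15}.
General solution: c(n) = A·r₁^n + B·r₂^n.
From the initial conditions, A + B = -5 and r₁A + r₂B = 6.
Since r₁ - r₂ = √60: A = (6 - (-5)r₂)/√60 = - \frac{5}{2} + \frac{7 \sqrt{15}}{10}, and B = -5 - A = - \frac{7 \sqrt{15}}{10} - \frac{5}{2}.
So c(n) = \left(- \frac{5}{2} + \frac{7 \sqrt{15}}{10}\right)\left(3 + \sqrt{15}\right)^n + \left(- \frac{7 \sqrt{15}}{10} - \frac{5}{2}\right)\left(3 - \sqrt{15}\right)^n.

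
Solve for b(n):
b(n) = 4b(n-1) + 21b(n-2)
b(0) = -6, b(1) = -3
Characteristic equation: x² - 4x - 21 = 0, which factors as (x - (-3))(x - (7)) = 0.
Roots r₁ = -3, r₂ = 7 (distinct).
General solution: b(n) = A·(-3)^n + B·(7)^n.
From b(0) = -6: A + B = -6.
From b(1) = -3: -3A + 7B = -3.
Solving: A = - \frac{39}{10}, B = - \frac{21}{10}.
So b(n) = - \frac{39 \left(-3\right)^{n}}{10} - \frac{21 \cdot 7^{n}}{10}.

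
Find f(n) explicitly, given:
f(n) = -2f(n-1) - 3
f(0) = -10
First-order linear non-homogeneous.
Homogeneous solution: f_h(n) = A·(-2)^n.
Try constant particular solution f_p = K: K = -2K - 3 ⇒ K = -1.
General: f(n) = A·(-2)^n - 1.
Apply f(0) = -10: A - 1 = -10 ⇒ A = -9.
So f(n) = - 9 \left(-2\right)^{n} - 1.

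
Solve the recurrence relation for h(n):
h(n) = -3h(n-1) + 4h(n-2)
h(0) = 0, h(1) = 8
Characteristic equation: x² + 3x - 4 = 0, which factors as (x - (1))(x - (-4)) = 0.
Roots r₁ = 1, r₂ = -4 (distinct).
General solution: h(n) = A·(1)^n + B·(-4)^n.
From h(0) = 0: A + B = 0.
From h(1) = 8: A - 4B = 8.
Solving: A = \frac{8}{5}, B = - \frac{8}{5}.
So h(n) = \frac{8}{5} - \frac{8 \left(-4\right)^{n}}{5}.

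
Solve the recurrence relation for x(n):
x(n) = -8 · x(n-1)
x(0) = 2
Pure geometric recurrence with ratio -8.
By induction x(n) = x(0) · (-8)^n = 2 \left(-8\right)^{n}.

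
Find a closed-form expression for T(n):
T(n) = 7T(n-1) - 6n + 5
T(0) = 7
First-order linear with linear forcing.
Homogeneous solution: T_h(n) = A·(7)^n.
Try particular T_p(n) = pn + q. Substituting:
  pn + q = 7(p(n-1) + q) - 6n + 5.
Matching the n-coefficient: p = 7p - 6 ⇒ p = 1.
Matching constants: q = -7p + 7q + 5 ⇒ q = \frac{1}{3}.
General: T(n) = A·(7)^n + n + \frac{1}{3}.
Apply T(0) = 7: A + \frac{1}{3} = 7 ⇒ A = \frac{20}{3}.
So T(n) = \frac{20 \cdot 7^{n}}{3} + n + \frac{1}{3}.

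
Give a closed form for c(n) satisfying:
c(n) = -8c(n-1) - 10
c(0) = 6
First-order linear non-homogeneous.
Homogeneous solution: c_h(n) = A·(-8)^n.
Try constant particular solution c_p = K: K = -8K - 10 ⇒ K = - \frac{10}{9}.
General: c(n) = A·(-8)^n - \frac{10}{9}.
Apply c(0) = 6: A - \frac{10}{9} = 6 ⇒ A = \frac{64}{9}.
So c(n) = \frac{64 \left(-8\right)^{n}}{9} - \frac{10}{9}.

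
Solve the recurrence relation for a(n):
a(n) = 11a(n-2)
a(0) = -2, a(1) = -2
Characteristic equation: x² - 11 = 0.
Discriminant Δ = (0)² + 4·(11) = 44.
Roots r₁,₂ = (0 ± √44)/2, so r₁ = \sqrt{11}, r₂ = - \sqrt{11}.
General solution: a(n) = A·r₁^n + B·r₂^n.
From the initial conditions, A + B = -2 and r₁A + r₂B = -2.
Since r₁ - r₂ = √44: A = (-2 - (-2)r₂)/√44 = -1 - \frac{\sqrt{11}}{11}, and B = -2 - A = -1 + \frac{\sqrt{11}}{11}.
So a(n) = \left(-1 - \frac{\sqrt{11}}{11}\right)\left(\sqrt{11}\right)^n + \left(-1 + \frac{\sqrt{11}}{11}\right)\left(- \sqrt{11}\right)^n.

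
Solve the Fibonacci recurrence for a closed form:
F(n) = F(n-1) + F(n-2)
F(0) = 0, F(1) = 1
This is the Fibonacci sequence.
Characteristic equation: x² - x - 1 = 0; roots r₁ = \frac{1}{2} + \frac{\sqrt{5}}{2}, r₂ = \frac{1}{2} - \frac{\sqrt{5}}{2}.
General: F(n) = A·r₁^n + B·r₂^n. Solving with F(0)=0, F(1)=1 gives A = \frac{\sqrt{5}}{5}, B = - \frac{\sqrt{5}}{5}.
So F(n) = \frac{2^{- n} \sqrt{5} \left(- \left(1 - \sqrt{5}\right)^{n} + \left(1 + \sqrt{5}\right)^{n}\right)}{5}.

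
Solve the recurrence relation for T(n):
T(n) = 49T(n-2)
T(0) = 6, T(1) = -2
Characteristic equation: x² - 49 = 0, which factors as (x - (-7))(x - (7)) = 0.
Roots r₁ = -7, r₂ = 7 (distinct).
General solution: T(n) = A·(-7)^n + B·(7)^n.
From T(0) = 6: A + B = 6.
From T(1) = -2: -7A + 7B = -2.
Solving: A = \frac{22}{7}, B = \frac{20}{7}.
So T(n) = \frac{22 \left(-7\right)^{n}}{7} + \frac{20 \cdot 7^{n}}{7}.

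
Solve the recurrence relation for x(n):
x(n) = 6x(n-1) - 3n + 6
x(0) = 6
First-order linear with linear forcing.
Homogeneous solution: x_h(n) = A·(6)^n.
Try particular x_p(n) = pn + q. Substituting:
  pn + q = 6(p(n-1) + q) - 3n + 6.
Matching the n-coefficient: p = 6p - 3 ⇒ p = \frac{3}{5}.
Matching constants: q = -6p + 6q + 6 ⇒ q = - \frac{12}{25}.
General: x(n) = A·(6)^n + \frac{3 n}{5} - \frac{12}{25}.
Apply x(0) = 6: A - \frac{12}{25} = 6 ⇒ A = \frac{162}{25}.
So x(n) = \frac{162 \cdot 6^{n}}{25} + \frac{3 n}{5} - \frac{12}{25}.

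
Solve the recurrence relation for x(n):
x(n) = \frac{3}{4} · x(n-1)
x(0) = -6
Pure geometric recurrence with ratio \frac{3}{4}.
By induction x(n) = x(0) · (\frac{3}{4})^n = - 6 \left(\frac{3}{4}\right)^{n}.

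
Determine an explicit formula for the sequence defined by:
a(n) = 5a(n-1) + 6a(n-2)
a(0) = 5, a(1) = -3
Characteristic equation: x² - 5x - 6 = 0, which factors as (x - (6))(x - (-1)) = 0.
Roots r₁ = 6, r₂ = -1 (distinct).
General solution: a(n) = A·(6)^n + B·(-1)^n.
From a(0) = 5: A + B = 5.
From a(1) = -3: 6A - B = -3.
Solving: A = \frac{2}{7}, B = \frac{33}{7}.
So a(n) = \frac{33 \left(-1\right)^{n}}{7} + \frac{2 \cdot 6^{n}}{7}.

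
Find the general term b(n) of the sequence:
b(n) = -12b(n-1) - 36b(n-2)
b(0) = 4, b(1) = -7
Characteristic equation: x² + 12x + 36 = 0, which is (x - (-6))².
Repeated root r = -6.
General solution: b(n) = (A + Bn)·(-6)^n.
From b(0) = 4: A = 4.
From b(1) = -7: (A + B)·(-6) = -7 ⇒ B = - \frac{17}{6}.
So b(n) = \left(4 - \frac{17 n}{6}\right) \cdot (-6)^n.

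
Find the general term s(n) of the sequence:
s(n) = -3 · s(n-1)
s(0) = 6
Pure geometric recurrence with ratio -3.
By induction s(n) = s(0) · (-3)^n = 6 \left(-3\right)^{n}.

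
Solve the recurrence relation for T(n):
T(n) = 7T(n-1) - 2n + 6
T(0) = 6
First-order linear with linear forcing.
Homogeneous solution: T_h(n) = A·(7)^n.
Try particular T_p(n) = pn + q. Substituting:
  pn + q = 7(p(n-1) + q) - 2n + 6.
Matching the n-coefficient: p = 7p - 2 ⇒ p = \frac{1}{3}.
Matching constants: q = -7p + 7q + 6 ⇒ q = - \frac{11}{18}.
General: T(n) = A·(7)^n + \frac{n}{3} - \frac{11}{18}.
Apply T(0) = 6: A - \frac{11}{18} = 6 ⇒ A = \frac{119}{18}.
So T(n) = \frac{119 \cdot 7^{n}}{18} + \frac{n}{3} - \frac{11}{18}.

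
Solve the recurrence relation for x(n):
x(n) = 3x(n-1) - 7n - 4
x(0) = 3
First-order linear with linear forcing.
Homogeneous solution: x_h(n) = A·(3)^n.
Try particular x_p(n) = pn + q. Substituting:
  pn + q = 3(p(n-1) + q) - 7n - 4.
Matching the n-coefficient: p = 3p - 7 ⇒ p = \frac{7}{2}.
Matching constants: q = -3p + 3q - 4 ⇒ q = \frac{29}{4}.
General: x(n) = A·(3)^n + \frac{7 n}{2} + \frac{29}{4}.
Apply x(0) = 3: A + \frac{29}{4} = 3 ⇒ A = - \frac{17}{4}.
So x(n) = - \frac{17 \cdot 3^{n}}{4} + \frac{7 n}{2} + \frac{29}{4}.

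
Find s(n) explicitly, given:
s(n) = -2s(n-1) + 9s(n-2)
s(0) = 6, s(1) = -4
Characteristic equation: x² + 2x - 9 = 0.
Discriminant Δ = (-2)² + 4·(9) = 40.
Roots r₁,₂ = (-2 ± √40)/2, so r₁ = -1 + \sqrt{10}, r₂ = - \sqrt{10} - 1.
General solution: s(n) = A·r₁^n + B·r₂^n.
From the initial conditions, A + B = 6 and r₁A + r₂B = -4.
Since r₁ - r₂ = √40: A = (-4 - (6)r₂)/√40 = \frac{\sqrt{10}}{10} + 3, and B = 6 - A = 3 - \frac{\sqrt{10}}{10}.
So s(n) = \left(\frac{\sqrt{10}}{10} + 3\right)\left(-1 + \sqrt{10}\right)^n + \left(3 - \frac{\sqrt{10}}{10}\right)\left(- \sqrt{10} - 1\right)^n.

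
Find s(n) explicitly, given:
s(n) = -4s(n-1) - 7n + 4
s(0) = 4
First-order linear with linear forcing.
Homogeneous solution: s_h(n) = A·(-4)^n.
Try particular s_p(n) = pn + q. Substituting:
  pn + q = -4(p(n-1) + q) - 7n + 4.
Matching the n-coefficient: p = -4p - 7 ⇒ p = - \frac{7}{5}.
Matching constants: q = 4p - 4q + 4 ⇒ q = - \frac{8}{25}.
General: s(n) = A·(-4)^n - \frac{7 n}{5} - \frac{8}{25}.
Apply s(0) = 4: A - \frac{8}{25} = 4 ⇒ A = \frac{108}{25}.
So s(n) = \frac{108 \left(-4\right)^{n}}{25} - \frac{7 n}{5} - \frac{8}{25}.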